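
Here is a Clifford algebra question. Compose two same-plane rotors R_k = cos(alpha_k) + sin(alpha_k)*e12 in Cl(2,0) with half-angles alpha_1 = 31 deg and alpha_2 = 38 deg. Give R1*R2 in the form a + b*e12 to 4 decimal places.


Same-plane rotors commute and their half-angles add:
R1*R2 = cos(a1 + a2) + sin(a1 + a2)*e12.
a1 + a2 = 31 + 38 = 69 deg
cos(69 deg) = 0.3584
sin(69 deg) = 0.9336
R1*R2 = 0.3584 + 0.9336*e12


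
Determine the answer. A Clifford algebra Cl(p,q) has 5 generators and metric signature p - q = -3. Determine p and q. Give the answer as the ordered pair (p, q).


We need p + q = 5 and p - q = -3.
Adding: 2p = 5 + (-3) = 2, so p = 1.
Then q = 5 - 1 = 4.
(p, q) = (1, 4)


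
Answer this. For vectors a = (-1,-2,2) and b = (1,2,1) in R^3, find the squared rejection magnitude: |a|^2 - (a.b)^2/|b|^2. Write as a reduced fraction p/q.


|a|^2 = (-1)^2 + (-2)^2 + 2^2 = 9
|b|^2 = 1^2 + 2^2 + 1^2 = 6
a . b = (-1)*1 + (-2)*2 + 2*1 = -3
(a.b)^2 = (-3)^2 = 9
|rej|^2 = 9 - 9/6
= (54 - 9)/6
= 45/6
In lowest terms: 15/2


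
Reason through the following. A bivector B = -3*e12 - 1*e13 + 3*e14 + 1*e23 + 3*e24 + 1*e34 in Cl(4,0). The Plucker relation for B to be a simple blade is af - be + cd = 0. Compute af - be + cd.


Plucker relation: af - be + cd
a*f = (-3)*1 = -3
b*e = (-1)*3 = -3
c*d = 3*1 = 3
af - be + cd = -3 - (-3) + 3
= 3


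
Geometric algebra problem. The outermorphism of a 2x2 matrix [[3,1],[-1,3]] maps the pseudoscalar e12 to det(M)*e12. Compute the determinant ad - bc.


The outermorphism of a linear map f sends e1^e2 to f(e1)^f(e2).
f(e1) = 3*e1 - 1*e2
f(e2) = 1*e1 + 3*e2
f(e1) ^ f(e2) = (3*e1 - 1*e2) ^ (1*e1 + 3*e2)
= 3*3*e12 + (-1)*1*e21
= (9 - (-1))*e12
= 10*e12
Coefficient = 10


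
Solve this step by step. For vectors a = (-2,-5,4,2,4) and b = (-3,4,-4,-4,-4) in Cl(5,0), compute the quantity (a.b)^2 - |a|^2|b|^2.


a . b = (-2)*(-3) + (-5)*4 + 4*(-4) + 2*(-4) + 4*(-4)
= 6 + (-20) + (-16) + (-8) + (-16) = -54
|a|^2 = (-2)^2 + (-5)^2 + 4^2 + 2^2 + 4^2 = 65
|b|^2 = (-3)^2 + 4^2 + (-4)^2 + (-4)^2 + (-4)^2 = 73
(a.b)^2 = (-54)^2 = 2916
|a|^2 * |b|^2 = 65 * 73 = 4745
Result = 2916 - 4745 = -1829


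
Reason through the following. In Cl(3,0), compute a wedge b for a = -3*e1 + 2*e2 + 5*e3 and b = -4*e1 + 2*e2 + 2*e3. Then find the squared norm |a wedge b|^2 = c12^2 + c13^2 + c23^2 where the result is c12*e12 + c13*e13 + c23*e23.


a wedge b = (a1*b2 - a2*b1)*e12 + (a1*b3 - a3*b1)*e13 + (a2*b3 - a3*b2)*e23
e12 coeff: (-3)*2 - 2*(-4) = -6 - (-8) = 2
e13 coeff: (-3)*2 - 5*(-4) = -6 - (-20) = 14
e23 coeff: 2*2 - 5*2 = 4 - 10 = -6
|a wedge b|^2 = 2^2 + 14^2 + (-6)^2
= 4 + 196 + 36
= 236


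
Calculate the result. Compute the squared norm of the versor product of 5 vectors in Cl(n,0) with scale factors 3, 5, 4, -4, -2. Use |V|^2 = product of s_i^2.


Each vector v_i has |v_i|^2 = s_i^2
Squared scales: 3^2 = 9, 5^2 = 25, 4^2 = 16, (-4)^2 = 16, (-2)^2 = 4
|V|^2 = 9 * 25 * 16 * 16 * 4
= 230400


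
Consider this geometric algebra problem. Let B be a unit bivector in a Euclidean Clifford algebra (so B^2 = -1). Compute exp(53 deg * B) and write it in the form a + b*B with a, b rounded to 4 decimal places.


For a unit bivector B with B^2 = -1, the exponential series gives
e^(theta*B) = cos(theta) + sin(theta)*B (the GA analogue of Euler's formula).
theta = 53 degrees = 0.925025 rad
cos(53 deg) = 0.6018
sin(53 deg) = 0.7986
exp(theta*B) = 0.6018 + 0.7986*B


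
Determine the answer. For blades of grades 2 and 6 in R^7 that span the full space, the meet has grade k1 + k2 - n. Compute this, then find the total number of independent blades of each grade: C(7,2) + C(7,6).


Meet grade = grade(A) + grade(B) - n
= 2 + 6 - 7 = 1
C(7,2) = 21
C(7,6) = 7
dim_A + dim_B = 21 + 7 = 28


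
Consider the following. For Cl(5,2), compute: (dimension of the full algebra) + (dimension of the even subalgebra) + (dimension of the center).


n = 5 + 2 = 7
Total dim = 2^7 = 128
Even subalgebra dim = 2^6 = 64
n is odd, so center dim = 2
Sum = 128 + 64 + 2 = 194


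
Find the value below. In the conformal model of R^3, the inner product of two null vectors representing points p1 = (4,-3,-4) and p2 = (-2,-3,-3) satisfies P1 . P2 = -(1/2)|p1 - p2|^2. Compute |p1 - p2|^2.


p1 - p2 = (6, 0, -1)
|p1 - p2|^2 = 6^2 + 0^2 + (-1)^2
= 36 + 0 + 1
= 37


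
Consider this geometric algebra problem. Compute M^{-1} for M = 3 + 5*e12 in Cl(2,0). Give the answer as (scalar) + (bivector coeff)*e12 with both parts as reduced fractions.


M = 3 + 5*e12, where e12^2 = -1.
Since M commutes with its reverse ~M = a - b*e12, M * ~M = a^2 - b^2*e12^2 = a^2 + b^2.
So M^{-1} = ~M / (a^2 + b^2) = (a - b*e12)/(a^2 + b^2).
a^2 + b^2 = 9 + 25 = 34
Scalar part = 3/34 = 3/34
Bivector coeff = -5/34 = -5/34
M^{-1} = 3/34 - 5/34*e12


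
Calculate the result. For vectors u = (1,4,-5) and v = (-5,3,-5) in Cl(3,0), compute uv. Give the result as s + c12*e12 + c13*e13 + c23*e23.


In Cl(3,0): e_i^2 = 1, e_ie_j = -e_je_i for i != j.
Scalar part = u . v = 1*(-5) + 4*3 + (-5)*(-5)
= -5 + 12 + 25 = 32
e12 coeff = 1*3 - 4*(-5) = 3 - (-20) = 23
e13 coeff = 1*(-5) - (-5)*(-5) = -5 - 25 = -30
e23 coeff = 4*(-5) - (-5)*3 = -20 - (-15) = -5
uv = 32 + 23*e12 - 30*e13 - 5*e23


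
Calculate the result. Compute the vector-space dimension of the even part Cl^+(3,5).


Even subalgebra dimension = 2^(n-1)
n = 3 + 5 = 8
2^(8 - 1) = 2^7 = 128
Verification: sum of C(8,k) for even k = 1 + 28 + 70 + 28 + 1 = 128
Result = 128


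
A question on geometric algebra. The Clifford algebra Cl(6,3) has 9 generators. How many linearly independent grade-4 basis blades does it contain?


Number of grade-k basis blades in Cl(p,q) with n = p + q is C(n, k).
n = 6 + 3 = 9
C(9, 4) = 9! / (4! * 5!)
= 362880 / (24 * 120)
= 126


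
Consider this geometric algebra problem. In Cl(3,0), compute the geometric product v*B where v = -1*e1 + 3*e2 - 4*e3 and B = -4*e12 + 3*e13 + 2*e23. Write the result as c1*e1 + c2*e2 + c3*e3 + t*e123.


vB has grade-1 (vector) and grade-3 (trivector) parts: vB = (v _| B) + (v ^ B).
Vector part <vB>_1:
  e1: -v2*b12 - v3*b13 = -(3)*(-4) - (-4)*(3) = 24
  e2: v1*b12 - v3*b23 = (-1)*(-4) - (-4)*(2) = 12
  e3: v1*b13 + v2*b23 = (-1)*(3) + (3)*(2) = 3
Trivector part <vB>_3:
  e123: v1*b23 - v2*b13 + v3*b12 = (-1)*(2) - (3)*(3) + (-4)*(-4) = 5
vB = 24*e1 + 12*e2 + 3*e3 + 5*e123


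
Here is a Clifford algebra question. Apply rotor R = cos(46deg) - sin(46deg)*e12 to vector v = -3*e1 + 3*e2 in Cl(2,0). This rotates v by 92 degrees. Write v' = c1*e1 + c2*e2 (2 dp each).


Rotor R = cos(46deg) - sin(46deg)*e12
Rotation angle theta = 2 * 46 = 92 degrees
v' = R*v*~R rotates v by theta.
cos(92deg) = -0.0349, sin(92deg) = 0.9994
v'_1 = -3*cos(92deg) - 3*sin(92deg)
= -3*(-0.0349) - 3*0.9994
= -2.89
v'_2 = -3*sin(92deg) + 3*cos(92deg)
= -3*0.9994 + 3*(-0.0349)
= -3.10
v' = -2.89*e1 - 3.10*e2


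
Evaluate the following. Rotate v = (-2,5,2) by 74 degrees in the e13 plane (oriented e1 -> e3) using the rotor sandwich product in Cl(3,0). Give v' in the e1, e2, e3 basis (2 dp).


Rotor R = cos(37deg) - sin(37deg)*e13
Rotation angle theta = 2 * 37 = 74 degrees in the e13 plane (e1 -> e3).
The component perpendicular to the plane (e2) is invariant: v'_2 = v2 = 5.00
cos(74deg) = 0.2756, sin(74deg) = 0.9613
v'_1 = v1*cos(theta) - v3*sin(theta) = -2*0.2756 - 2*0.9613 = -2.47
v'_3 = v1*sin(theta) + v3*cos(theta) = -2*0.9613 + 2*0.2756 = -1.37
v' = -2.47*e1 + 5.00*e2 - 1.37*e3


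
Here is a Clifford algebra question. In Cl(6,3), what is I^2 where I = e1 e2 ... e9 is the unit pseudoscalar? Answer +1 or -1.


The pseudoscalar I = e1...e_n (product of all n generators) of Cl(p,q) satisfies I^2 = (-1)^(q + n(n-1)/2).
p = 6, q = 3, n = p + q = 9
n(n-1)/2 = 9 * 8 / 2 = 36
Exponent = q + n(n-1)/2 = 3 + 36 = 39
I^2 = (-1)^39 = -1


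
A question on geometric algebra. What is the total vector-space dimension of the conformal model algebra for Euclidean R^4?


The conformal model of R^4 uses Cl(5,1): the 4 Euclidean generators plus two extra orthogonal generators e+ (e+^2 = +1) and e- (e-^2 = -1), from which the null vectors e0, einf are built.
Number of generators m = 4 + 2 = 6.
dim Cl(p,q) = 2^m = 2^6 = 64


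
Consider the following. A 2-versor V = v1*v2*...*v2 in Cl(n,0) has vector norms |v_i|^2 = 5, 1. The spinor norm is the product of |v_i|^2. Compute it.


Spinor norm N(V) = |v1|^2 * |v2|^2 * ... * |v2|^2
= 5 * 1
Running product: 5, 5
N(V) = 5


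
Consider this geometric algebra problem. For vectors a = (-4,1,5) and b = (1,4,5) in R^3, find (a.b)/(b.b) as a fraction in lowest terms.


Projection coefficient = (a . b) / (b . b)
a . b = (-4)*1 + 1*4 + 5*5
= -4 + 4 + 25 = 25
b . b = 1^2 + 4^2 + 5^2
= 1 + 16 + 25 = 42
Coefficient = 25/42
In lowest terms: 25/42


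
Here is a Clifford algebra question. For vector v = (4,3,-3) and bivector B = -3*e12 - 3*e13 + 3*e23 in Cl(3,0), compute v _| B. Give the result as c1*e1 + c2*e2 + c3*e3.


Left contraction v _| B = <vB>_1 (grade-1 part of the geometric product vB).
Using e1_|e12 = e2, e2_|e12 = -e1, e1_|e13 = e3, e3_|e13 = -e1, e2_|e23 = e3, e3_|e23 = -e2:
e1 coeff: -v2*b12 - v3*b13 = -(3)*(-3) - (-3)*(-3) = 0
e2 coeff: v1*b12 - v3*b23 = (4)*(-3) - (-3)*(3) = -3
e3 coeff: v1*b13 + v2*b23 = (4)*(-3) + (3)*(3) = -3
v _| B = 0*e1 - 3*e2 - 3*e3


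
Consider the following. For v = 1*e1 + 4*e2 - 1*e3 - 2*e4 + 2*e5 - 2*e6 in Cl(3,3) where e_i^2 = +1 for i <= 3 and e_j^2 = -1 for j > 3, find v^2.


v^2 = sum of c_i^2 * e_i^2
Positive signature terms (e_i^2 = +1): 1^2 + 4^2 + (-1)^2 = 18
Negative signature terms (e_j^2 = -1): (-2)^2 + 2^2 + (-2)^2 = 12
v^2 = 18 - 12 = 6


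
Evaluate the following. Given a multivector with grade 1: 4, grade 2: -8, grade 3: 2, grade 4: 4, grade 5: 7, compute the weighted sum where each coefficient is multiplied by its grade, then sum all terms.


Grade-weighted sum = sum of grade_k * coefficient_k
1*4 = 4
2*(-8) = -16
3*2 = 6
4*4 = 16
5*7 = 35
Total = 4 + (-16) + 6 + 16 + 35 = 45


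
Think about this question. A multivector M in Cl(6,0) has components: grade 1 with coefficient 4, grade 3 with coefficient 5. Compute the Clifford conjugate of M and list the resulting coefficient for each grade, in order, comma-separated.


Clifford conjugate sign for grade k: (-1)^(k(k+1)/2)
Grade 1: (-1)^(1*2/2) = (-1)^1 = -1, coeff 4 -> -4
Grade 3: (-1)^(3*4/2) = (-1)^6 = 1, coeff 5 -> 5
Conjugated coefficients: -4, 5


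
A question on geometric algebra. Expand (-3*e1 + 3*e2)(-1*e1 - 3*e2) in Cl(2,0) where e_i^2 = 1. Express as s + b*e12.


Expand: (-3*e1 + 3*e2)(-1*e1 - 3*e2)
= (-3)*(-1)*e1e1 + (-3)*(-3)*e1e2 + 3*(-1)*e2e1 + 3*(-3)*e2e2
Using e1^2 = e2^2 = 1, e2e1 = -e1e2:
Scalar part s = (-3)*(-1) + 3*(-3) = 3 + (-9) = -6
Bivector part b = (-3)*(-3) - 3*(-1) = 9 - (-3) = 12
uv = -6 + 12*e12


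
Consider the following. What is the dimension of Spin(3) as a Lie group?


Spin(n) double-covers SO(n); both have Lie algebra so(n) of dimension n(n-1)/2.
n = 3
n(n-1) = 3 * 2 = 6
dim Spin(3) = 6/2 = 3


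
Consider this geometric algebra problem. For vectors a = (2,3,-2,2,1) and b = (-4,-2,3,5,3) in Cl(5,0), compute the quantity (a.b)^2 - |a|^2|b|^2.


a . b = 2*(-4) + 3*(-2) + (-2)*3 + 2*5 + 1*3
= -8 + (-6) + (-6) + 10 + 3 = -7
|a|^2 = 2^2 + 3^2 + (-2)^2 + 2^2 + 1^2 = 22
|b|^2 = (-4)^2 + (-2)^2 + 3^2 + 5^2 + 3^2 = 63
(a.b)^2 = (-7)^2 = 49
|a|^2 * |b|^2 = 22 * 63 = 1386
Result = 49 - 1386 = -1337


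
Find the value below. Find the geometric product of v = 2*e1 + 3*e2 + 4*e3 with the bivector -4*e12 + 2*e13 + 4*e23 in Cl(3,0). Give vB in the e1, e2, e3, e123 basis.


vB has grade-1 (vector) and grade-3 (trivector) parts: vB = (v _| B) + (v ^ B).
Vector part <vB>_1:
  e1: -v2*b12 - v3*b13 = -(3)*(-4) - (4)*(2) = 4
  e2: v1*b12 - v3*b23 = (2)*(-4) - (4)*(4) = -24
  e3: v1*b13 + v2*b23 = (2)*(2) + (3)*(4) = 16
Trivector part <vB>_3:
  e123: v1*b23 - v2*b13 + v3*b12 = (2)*(4) - (3)*(2) + (4)*(-4) = -14
vB = 4*e1 - 24*e2 + 16*e3 - 14*e123


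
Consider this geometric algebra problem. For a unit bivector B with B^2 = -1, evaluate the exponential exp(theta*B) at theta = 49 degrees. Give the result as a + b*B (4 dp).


For a unit bivector B with B^2 = -1, the exponential series gives
e^(theta*B) = cos(theta) + sin(theta)*B (the GA analogue of Euler's formula).
theta = 49 degrees = 0.855211 rad
cos(49 deg) = 0.6561
sin(49 deg) = 0.7547
exp(theta*B) = 0.6561 + 0.7547*B


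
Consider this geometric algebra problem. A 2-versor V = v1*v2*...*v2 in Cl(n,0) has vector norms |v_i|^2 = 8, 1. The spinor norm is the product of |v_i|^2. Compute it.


Spinor norm N(V) = |v1|^2 * |v2|^2 * ... * |v2|^2
= 8 * 1
Running product: 8, 8
N(V) = 8


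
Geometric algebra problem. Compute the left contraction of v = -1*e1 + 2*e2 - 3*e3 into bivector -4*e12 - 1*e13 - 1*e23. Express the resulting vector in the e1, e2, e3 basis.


Left contraction v _| B = <vB>_1 (grade-1 part of the geometric product vB).
Using e1_|e12 = e2, e2_|e12 = -e1, e1_|e13 = e3, e3_|e13 = -e1, e2_|e23 = e3, e3_|e23 = -e2:
e1 coeff: -v2*b12 - v3*b13 = -(2)*(-4) - (-3)*(-1) = 5
e2 coeff: v1*b12 - v3*b23 = (-1)*(-4) - (-3)*(-1) = 1
e3 coeff: v1*b13 + v2*b23 = (-1)*(-1) + (2)*(-1) = -1
v _| B = 5*e1 + 1*e2 - 1*e3


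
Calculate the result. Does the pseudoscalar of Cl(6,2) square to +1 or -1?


The pseudoscalar I = e1...e_n (product of all n generators) of Cl(p,q) satisfies I^2 = (-1)^(q + n(n-1)/2).
p = 6, q = 2, n = p + q = 8
n(n-1)/2 = 8 * 7 / 2 = 28
Exponent = q + n(n-1)/2 = 2 + 28 = 30
I^2 = (-1)^30 = +1


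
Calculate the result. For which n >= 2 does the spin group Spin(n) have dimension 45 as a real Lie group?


dim Spin(n) = dim so(n) = n(n-1)/2.
Solve n(n-1)/2 = 45, i.e. n^2 - n - 90 = 0.
Discriminant = 1 + 8*45 = 361
n = (1 + sqrt(361))/2 = (1 + 19)/2 = 10


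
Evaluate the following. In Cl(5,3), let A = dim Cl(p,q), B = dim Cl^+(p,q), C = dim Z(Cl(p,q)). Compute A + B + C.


n = 5 + 3 = 8
Total dim = 2^8 = 256
Even subalgebra dim = 2^7 = 128
n is even, so center dim = 1
Sum = 256 + 128 + 1 = 385


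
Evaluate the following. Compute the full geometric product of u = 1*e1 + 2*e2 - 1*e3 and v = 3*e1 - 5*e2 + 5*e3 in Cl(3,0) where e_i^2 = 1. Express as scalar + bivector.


In Cl(3,0): e_i^2 = 1, e_ie_j = -e_je_i for i != j.
Scalar part = u . v = 1*3 + 2*(-5) + (-1)*5
= 3 + (-10) + (-5) = -12
e12 coeff = 1*(-5) - 2*3 = -5 - 6 = -11
e13 coeff = 1*5 - (-1)*3 = 5 - (-3) = 8
e23 coeff = 2*5 - (-1)*(-5) = 10 - 5 = 5
uv = -12 - 11*e12 + 8*e13 + 5*e23


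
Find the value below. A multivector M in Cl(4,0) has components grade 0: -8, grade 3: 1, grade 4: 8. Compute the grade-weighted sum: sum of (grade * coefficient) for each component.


Grade-weighted sum = sum of grade_k * coefficient_k
0*(-8) = 0
3*1 = 3
4*8 = 32
Total = 0 + 3 + 32 = 35


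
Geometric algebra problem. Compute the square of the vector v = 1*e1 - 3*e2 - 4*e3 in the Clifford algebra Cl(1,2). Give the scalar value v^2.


v^2 = sum of c_i^2 * e_i^2
Positive signature terms (e_i^2 = +1): 1^2 = 1
Negative signature terms (e_j^2 = -1): (-3)^2 + (-4)^2 = 25
v^2 = 1 - 25 = -24


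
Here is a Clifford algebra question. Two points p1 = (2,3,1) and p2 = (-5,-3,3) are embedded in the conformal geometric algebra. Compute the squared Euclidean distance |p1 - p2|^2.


p1 - p2 = (7, 6, -2)
|p1 - p2|^2 = 7^2 + 6^2 + (-2)^2
= 49 + 36 + 4
= 89


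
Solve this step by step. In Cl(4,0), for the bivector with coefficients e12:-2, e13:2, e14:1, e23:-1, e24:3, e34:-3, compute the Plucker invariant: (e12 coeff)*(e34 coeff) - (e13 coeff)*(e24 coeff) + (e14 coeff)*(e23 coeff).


Plucker relation: af - be + cd
a*f = (-2)*(-3) = 6
b*e = 2*3 = 6
c*d = 1*(-1) = -1
af - be + cd = 6 - 6 + (-1)
= -1


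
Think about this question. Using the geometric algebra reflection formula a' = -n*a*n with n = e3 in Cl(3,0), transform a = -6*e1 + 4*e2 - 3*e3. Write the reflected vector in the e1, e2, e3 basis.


Reflection formula: a' = -n*a*n, with n = e3 (unit vector, n^2 = 1).
For reflection through hyperplane perp to e3:
The component along e3 flips sign, others stay.
a = (-6, 4, -3)
a' = (-6, 4, 3)
a' = -6*e1 + 4*e2 + 3*e3


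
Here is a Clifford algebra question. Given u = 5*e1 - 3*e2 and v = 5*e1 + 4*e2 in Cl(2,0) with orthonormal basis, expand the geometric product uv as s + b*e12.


Expand: (5*e1 - 3*e2)(5*e1 + 4*e2)
= 5*5*e1e1 + 5*4*e1e2 + (-3)*5*e2e1 + (-3)*4*e2e2
Using e1^2 = e2^2 = 1, e2e1 = -e1e2:
Scalar part s = 5*5 + (-3)*4 = 25 + (-12) = 13
Bivector part b = 5*4 - (-3)*5 = 20 - (-15) = 35
uv = 13 + 35*e12


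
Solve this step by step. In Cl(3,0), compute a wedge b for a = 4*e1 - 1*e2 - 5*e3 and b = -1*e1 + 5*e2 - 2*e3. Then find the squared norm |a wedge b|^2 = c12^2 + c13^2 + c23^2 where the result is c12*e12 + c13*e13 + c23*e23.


a wedge b = (a1*b2 - a2*b1)*e12 + (a1*b3 - a3*b1)*e13 + (a2*b3 - a3*b2)*e23
e12 coeff: 4*5 - (-1)*(-1) = 20 - 1 = 19
e13 coeff: 4*(-2) - (-5)*(-1) = -8 - 5 = -13
e23 coeff: (-1)*(-2) - (-5)*5 = 2 - (-25) = 27
|a wedge b|^2 = 19^2 + (-13)^2 + 27^2
= 361 + 169 + 729
= 1259


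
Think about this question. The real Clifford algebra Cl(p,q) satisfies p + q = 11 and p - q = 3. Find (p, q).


We need p + q = 11 and p - q = 3.
Adding: 2p = 11 + 3 = 14, so p = 7.
Then q = 11 - 7 = 4.
(p, q) = (7, 4)


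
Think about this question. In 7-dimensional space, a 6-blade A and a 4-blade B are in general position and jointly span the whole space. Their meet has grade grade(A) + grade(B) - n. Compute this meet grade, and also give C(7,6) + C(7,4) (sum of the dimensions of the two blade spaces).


Meet grade = grade(A) + grade(B) - n
= 6 + 4 - 7 = 3
C(7,6) = 7
C(7,4) = 35
dim_A + dim_B = 7 + 35 = 42


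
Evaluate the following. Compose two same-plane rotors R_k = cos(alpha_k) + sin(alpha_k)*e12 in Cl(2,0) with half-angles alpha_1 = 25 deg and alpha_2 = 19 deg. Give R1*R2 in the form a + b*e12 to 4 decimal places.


Same-plane rotors commute and their half-angles add:
R1*R2 = cos(a1 + a2) + sin(a1 + a2)*e12.
a1 + a2 = 25 + 19 = 44 deg
cos(44 deg) = 0.7193
sin(44 deg) = 0.6947
R1*R2 = 0.7193 + 0.6947*e12


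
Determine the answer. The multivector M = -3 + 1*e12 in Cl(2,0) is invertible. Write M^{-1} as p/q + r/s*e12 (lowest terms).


M = -3 + 1*e12, where e12^2 = -1.
Since M commutes with its reverse ~M = a - b*e12, M * ~M = a^2 - b^2*e12^2 = a^2 + b^2.
So M^{-1} = ~M / (a^2 + b^2) = (a - b*e12)/(a^2 + b^2).
a^2 + b^2 = 9 + 1 = 10
Scalar part = -3/10 = -3/10
Bivector coeff = -1/10 = -1/10
M^{-1} = -3/10 - 1/10*e12


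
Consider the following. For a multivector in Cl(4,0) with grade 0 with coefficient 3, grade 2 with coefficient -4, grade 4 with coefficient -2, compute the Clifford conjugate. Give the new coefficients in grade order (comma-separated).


Clifford conjugate sign for grade k: (-1)^(k(k+1)/2)
Grade 0: (-1)^(0*1/2) = (-1)^0 = 1, coeff 3 -> 3
Grade 2: (-1)^(2*3/2) = (-1)^3 = -1, coeff -4 -> 4
Grade 4: (-1)^(4*5/2) = (-1)^10 = 1, coeff -2 -> -2
Conjugated coefficients: 3, 4, -2


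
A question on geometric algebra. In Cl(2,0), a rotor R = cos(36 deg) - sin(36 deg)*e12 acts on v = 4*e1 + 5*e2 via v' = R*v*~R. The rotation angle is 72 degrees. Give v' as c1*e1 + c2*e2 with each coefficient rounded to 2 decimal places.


Rotor R = cos(36deg) - sin(36deg)*e12
Rotation angle theta = 2 * 36 = 72 degrees
v' = R*v*~R rotates v by theta.
cos(72deg) = 0.3090, sin(72deg) = 0.9511
v'_1 = 4*cos(72deg) - 5*sin(72deg)
= 4*0.3090 - 5*0.9511
= -3.52
v'_2 = 4*sin(72deg) + 5*cos(72deg)
= 4*0.9511 + 5*0.3090
= 5.35
v' = -3.52*e1 + 5.35*e2


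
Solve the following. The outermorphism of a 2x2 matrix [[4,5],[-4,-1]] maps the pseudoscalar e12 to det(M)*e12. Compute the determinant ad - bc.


The outermorphism of a linear map f sends e1^e2 to f(e1)^f(e2).
f(e1) = 4*e1 - 4*e2
f(e2) = 5*e1 - 1*e2
f(e1) ^ f(e2) = (4*e1 - 4*e2) ^ (5*e1 - 1*e2)
= 4*(-1)*e12 + (-4)*5*e21
= (-4 - (-20))*e12
= 16*e12
Coefficient = 16


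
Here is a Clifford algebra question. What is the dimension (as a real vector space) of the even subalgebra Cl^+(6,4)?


Even subalgebra dimension = 2^(n-1)
n = 6 + 4 = 10
2^(10 - 1) = 2^9 = 512
Verification: sum of C(10,k) for even k = 1 + 45 + 210 + 210 + 45 + 1 = 512
Result = 512


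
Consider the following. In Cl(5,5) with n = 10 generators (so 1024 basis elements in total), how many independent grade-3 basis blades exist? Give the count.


Number of grade-k basis blades in Cl(p,q) with n = p + q is C(n, k).
n = 5 + 5 = 10
C(10, 3) = 10! / (3! * 7!)
= 3628800 / (6 * 5040)
= 120


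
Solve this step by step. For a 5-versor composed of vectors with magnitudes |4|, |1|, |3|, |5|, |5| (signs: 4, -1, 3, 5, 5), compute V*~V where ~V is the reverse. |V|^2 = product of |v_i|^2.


Each vector v_i has |v_i|^2 = s_i^2
Squared scales: 4^2 = 16, (-1)^2 = 1, 3^2 = 9, 5^2 = 25, 5^2 = 25
|V|^2 = 16 * 1 * 9 * 25 * 25
= 90000


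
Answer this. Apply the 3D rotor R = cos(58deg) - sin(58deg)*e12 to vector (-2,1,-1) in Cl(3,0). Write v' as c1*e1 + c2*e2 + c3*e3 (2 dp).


Rotor R = cos(58deg) - sin(58deg)*e12
Rotation angle theta = 2 * 58 = 116 degrees in the e12 plane (e1 -> e2).
The component perpendicular to the plane (e3) is invariant: v'_3 = v3 = -1.00
cos(116deg) = -0.4384, sin(116deg) = 0.8988
v'_1 = v1*cos(theta) - v2*sin(theta) = -2*(-0.4384) - 1*0.8988 = -0.02
v'_2 = v1*sin(theta) + v2*cos(theta) = -2*0.8988 + 1*(-0.4384) = -2.24
v' = -0.02*e1 - 2.24*e2 - 1.00*e3


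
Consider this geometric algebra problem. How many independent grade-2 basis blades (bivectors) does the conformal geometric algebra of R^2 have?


The conformal model of R^2 uses Cl(3,1) with m = 2 + 2 = 4 generators.
Number of grade-2 blades = C(m, 2) = C(4, 2)
= 4*3/2 = 6


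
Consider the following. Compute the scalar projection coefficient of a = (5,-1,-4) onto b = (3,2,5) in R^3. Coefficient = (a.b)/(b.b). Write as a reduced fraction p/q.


Projection coefficient = (a . b) / (b . b)
a . b = 5*3 + (-1)*2 + (-4)*5
= 15 + (-2) + (-20) = -7
b . b = 3^2 + 2^2 + 5^2
= 9 + 4 + 25 = 38
Coefficient = -7/38
In lowest terms: -7/38


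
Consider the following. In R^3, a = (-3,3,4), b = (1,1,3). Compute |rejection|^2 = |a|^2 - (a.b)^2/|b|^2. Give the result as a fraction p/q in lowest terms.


|a|^2 = (-3)^2 + 3^2 + 4^2 = 34
|b|^2 = 1^2 + 1^2 + 3^2 = 11
a . b = (-3)*1 + 3*1 + 4*3 = 12
(a.b)^2 = 12^2 = 144
|rej|^2 = 34 - 144/11
= (374 - 144)/11
= 230/11
In lowest terms: 230/11


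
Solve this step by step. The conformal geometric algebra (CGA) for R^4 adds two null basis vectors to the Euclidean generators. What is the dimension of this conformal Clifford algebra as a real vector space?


The conformal model of R^4 uses Cl(5,1): the 4 Euclidean generators plus two extra orthogonal generators e+ (e+^2 = +1) and e- (e-^2 = -1), from which the null vectors e0, einf are built.
Number of generators m = 4 + 2 = 6.
dim Cl(p,q) = 2^m = 2^6 = 64


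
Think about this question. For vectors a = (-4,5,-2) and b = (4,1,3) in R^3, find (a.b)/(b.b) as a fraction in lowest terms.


Projection coefficient = (a . b) / (b . b)
a . b = (-4)*4 + 5*1 + (-2)*3
= -16 + 5 + (-6) = -17
b . b = 4^2 + 1^2 + 3^2
= 16 + 1 + 9 = 26
Coefficient = -17/26
In lowest terms: -17/26


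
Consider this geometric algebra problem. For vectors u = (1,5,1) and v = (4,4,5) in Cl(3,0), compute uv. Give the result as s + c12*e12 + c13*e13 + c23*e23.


In Cl(3,0): e_i^2 = 1, e_ie_j = -e_je_i for i != j.
Scalar part = u . v = 1*4 + 5*4 + 1*5
= 4 + 20 + 5 = 29
e12 coeff = 1*4 - 5*4 = 4 - 20 = -16
e13 coeff = 1*5 - 1*4 = 5 - 4 = 1
e23 coeff = 5*5 - 1*4 = 25 - 4 = 21
uv = 29 - 16*e12 + 1*e13 + 21*e23


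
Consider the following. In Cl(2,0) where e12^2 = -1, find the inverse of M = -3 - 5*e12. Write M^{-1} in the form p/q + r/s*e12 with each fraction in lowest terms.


M = -3 - 5*e12, where e12^2 = -1.
Since M commutes with its reverse ~M = a - b*e12, M * ~M = a^2 - b^2*e12^2 = a^2 + b^2.
So M^{-1} = ~M / (a^2 + b^2) = (a - b*e12)/(a^2 + b^2).
a^2 + b^2 = 9 + 25 = 34
Scalar part = -3/34 = -3/34
Bivector coeff = 5/34 = 5/34
M^{-1} = -3/34 + 5/34*e12


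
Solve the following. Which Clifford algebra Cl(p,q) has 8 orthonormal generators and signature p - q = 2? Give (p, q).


We need p + q = 8 and p - q = 2.
Adding: 2p = 8 + 2 = 10, so p = 5.
Then q = 8 - 5 = 3.
(p, q) = (5, 3)


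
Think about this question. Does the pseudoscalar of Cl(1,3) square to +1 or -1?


The pseudoscalar I = e1...e_n (product of all n generators) of Cl(p,q) satisfies I^2 = (-1)^(q + n(n-1)/2).
p = 1, q = 3, n = p + q = 4
n(n-1)/2 = 4 * 3 / 2 = 6
Exponent = q + n(n-1)/2 = 3 + 6 = 9
I^2 = (-1)^9 = -1


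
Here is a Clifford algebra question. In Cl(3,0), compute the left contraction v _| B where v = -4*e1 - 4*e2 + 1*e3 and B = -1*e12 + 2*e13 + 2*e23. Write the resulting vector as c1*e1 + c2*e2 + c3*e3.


Left contraction v _| B = <vB>_1 (grade-1 part of the geometric product vB).
Using e1_|e12 = e2, e2_|e12 = -e1, e1_|e13 = e3, e3_|e13 = -e1, e2_|e23 = e3, e3_|e23 = -e2:
e1 coeff: -v2*b12 - v3*b13 = -(-4)*(-1) - (1)*(2) = -6
e2 coeff: v1*b12 - v3*b23 = (-4)*(-1) - (1)*(2) = 2
e3 coeff: v1*b13 + v2*b23 = (-4)*(2) + (-4)*(2) = -16
v _| B = -6*e1 + 2*e2 - 16*e3


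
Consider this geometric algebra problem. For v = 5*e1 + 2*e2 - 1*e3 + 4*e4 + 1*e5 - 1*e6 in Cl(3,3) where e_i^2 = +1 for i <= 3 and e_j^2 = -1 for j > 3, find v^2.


v^2 = sum of c_i^2 * e_i^2
Positive signature terms (e_i^2 = +1): 5^2 + 2^2 + (-1)^2 = 30
Negative signature terms (e_j^2 = -1): 4^2 + 1^2 + (-1)^2 = 18
v^2 = 30 - 18 = 12


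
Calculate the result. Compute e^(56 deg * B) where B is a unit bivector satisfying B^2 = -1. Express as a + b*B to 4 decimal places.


For a unit bivector B with B^2 = -1, the exponential series gives
e^(theta*B) = cos(theta) + sin(theta)*B (the GA analogue of Euler's formula).
theta = 56 degrees = 0.977384 rad
cos(56 deg) = 0.5592
sin(56 deg) = 0.8290
exp(theta*B) = 0.5592 + 0.8290*B


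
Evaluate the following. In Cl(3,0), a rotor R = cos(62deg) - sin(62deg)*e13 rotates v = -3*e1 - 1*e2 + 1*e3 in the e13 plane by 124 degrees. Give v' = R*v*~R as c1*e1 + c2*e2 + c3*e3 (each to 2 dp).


Rotor R = cos(62deg) - sin(62deg)*e13
Rotation angle theta = 2 * 62 = 124 degrees in the e13 plane (e1 -> e3).
The component perpendicular to the plane (e2) is invariant: v'_2 = v2 = -1.00
cos(124deg) = -0.5592, sin(124deg) = 0.8290
v'_1 = v1*cos(theta) - v3*sin(theta) = -3*(-0.5592) - 1*0.8290 = 0.85
v'_3 = v1*sin(theta) + v3*cos(theta) = -3*0.8290 + 1*(-0.5592) = -3.05
v' = 0.85*e1 - 1.00*e2 - 3.05*e3


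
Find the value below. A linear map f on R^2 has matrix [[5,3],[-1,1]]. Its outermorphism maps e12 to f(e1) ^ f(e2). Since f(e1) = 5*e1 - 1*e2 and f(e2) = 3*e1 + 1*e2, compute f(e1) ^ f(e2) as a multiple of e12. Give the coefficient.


The outermorphism of a linear map f sends e1^e2 to f(e1)^f(e2).
f(e1) = 5*e1 - 1*e2
f(e2) = 3*e1 + 1*e2
f(e1) ^ f(e2) = (5*e1 - 1*e2) ^ (3*e1 + 1*e2)
= 5*1*e12 + (-1)*3*e21
= (5 - (-3))*e12
= 8*e12
Coefficient = 8


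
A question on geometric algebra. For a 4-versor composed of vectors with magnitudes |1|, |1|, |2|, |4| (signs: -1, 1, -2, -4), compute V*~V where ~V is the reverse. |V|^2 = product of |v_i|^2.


Each vector v_i has |v_i|^2 = s_i^2
Squared scales: (-1)^2 = 1, 1^2 = 1, (-2)^2 = 4, (-4)^2 = 16
|V|^2 = 1 * 1 * 4 * 16
= 64


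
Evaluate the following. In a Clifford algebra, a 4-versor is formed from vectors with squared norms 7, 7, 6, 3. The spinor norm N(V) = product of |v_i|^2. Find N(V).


Spinor norm N(V) = |v1|^2 * |v2|^2 * ... * |v4|^2
= 7 * 7 * 6 * 3
Running product: 7, 49, 294, 882
N(V) = 882


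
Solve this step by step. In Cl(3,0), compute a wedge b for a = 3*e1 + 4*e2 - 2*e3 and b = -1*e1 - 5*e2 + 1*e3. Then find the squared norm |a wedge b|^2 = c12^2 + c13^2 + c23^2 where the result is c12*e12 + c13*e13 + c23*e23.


a wedge b = (a1*b2 - a2*b1)*e12 + (a1*b3 - a3*b1)*e13 + (a2*b3 - a3*b2)*e23
e12 coeff: 3*(-5) - 4*(-1) = -15 - (-4) = -11
e13 coeff: 3*1 - (-2)*(-1) = 3 - 2 = 1
e23 coeff: 4*1 - (-2)*(-5) = 4 - 10 = -6
|a wedge b|^2 = (-11)^2 + 1^2 + (-6)^2
= 121 + 1 + 36
= 158


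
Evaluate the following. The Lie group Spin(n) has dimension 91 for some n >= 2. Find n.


dim Spin(n) = dim so(n) = n(n-1)/2.
Solve n(n-1)/2 = 91, i.e. n^2 - n - 182 = 0.
Discriminant = 1 + 8*91 = 729
n = (1 + sqrt(729))/2 = (1 + 27)/2 = 14


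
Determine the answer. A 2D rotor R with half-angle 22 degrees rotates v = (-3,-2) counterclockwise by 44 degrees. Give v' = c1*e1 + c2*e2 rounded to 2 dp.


Rotor R = cos(22deg) - sin(22deg)*e12
Rotation angle theta = 2 * 22 = 44 degrees
v' = R*v*~R rotates v by theta.
cos(44deg) = 0.7193, sin(44deg) = 0.6947
v'_1 = -3*cos(44deg) - (-2)*sin(44deg)
= -3*0.7193 - (-2)*0.6947
= -0.77
v'_2 = -3*sin(44deg) + (-2)*cos(44deg)
= -3*0.6947 + (-2)*0.7193
= -3.52
v' = -0.77*e1 - 3.52*e2


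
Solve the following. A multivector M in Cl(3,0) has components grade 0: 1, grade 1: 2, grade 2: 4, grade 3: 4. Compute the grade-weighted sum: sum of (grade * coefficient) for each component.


Grade-weighted sum = sum of grade_k * coefficient_k
0*1 = 0
1*2 = 2
2*4 = 8
3*4 = 12
Total = 0 + 2 + 8 + 12 = 22


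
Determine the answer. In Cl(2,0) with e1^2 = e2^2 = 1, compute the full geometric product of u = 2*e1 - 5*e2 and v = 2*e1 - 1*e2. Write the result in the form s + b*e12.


Expand: (2*e1 - 5*e2)(2*e1 - 1*e2)
= 2*2*e1e1 + 2*(-1)*e1e2 + (-5)*2*e2e1 + (-5)*(-1)*e2e2
Using e1^2 = e2^2 = 1, e2e1 = -e1e2:
Scalar part s = 2*2 + (-5)*(-1) = 4 + 5 = 9
Bivector part b = 2*(-1) - (-5)*2 = -2 - (-10) = 8
uv = 9 + 8*e12


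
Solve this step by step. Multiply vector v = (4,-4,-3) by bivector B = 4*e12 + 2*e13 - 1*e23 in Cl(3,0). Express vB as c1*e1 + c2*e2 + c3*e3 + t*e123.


vB has grade-1 (vector) and grade-3 (trivector) parts: vB = (v _| B) + (v ^ B).
Vector part <vB>_1:
  e1: -v2*b12 - v3*b13 = -(-4)*(4) - (-3)*(2) = 22
  e2: v1*b12 - v3*b23 = (4)*(4) - (-3)*(-1) = 13
  e3: v1*b13 + v2*b23 = (4)*(2) + (-4)*(-1) = 12
Trivector part <vB>_3:
  e123: v1*b23 - v2*b13 + v3*b12 = (4)*(-1) - (-4)*(2) + (-3)*(4) = -8
vB = 22*e1 + 13*e2 + 12*e3 - 8*e123


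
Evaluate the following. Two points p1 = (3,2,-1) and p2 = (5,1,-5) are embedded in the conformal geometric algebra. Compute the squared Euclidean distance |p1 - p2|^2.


p1 - p2 = (-2, 1, 4)
|p1 - p2|^2 = (-2)^2 + 1^2 + 4^2
= 4 + 1 + 16
= 21


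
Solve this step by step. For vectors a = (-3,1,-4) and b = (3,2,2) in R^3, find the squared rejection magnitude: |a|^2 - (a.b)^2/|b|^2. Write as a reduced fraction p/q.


|a|^2 = (-3)^2 + 1^2 + (-4)^2 = 26
|b|^2 = 3^2 + 2^2 + 2^2 = 17
a . b = (-3)*3 + 1*2 + (-4)*2 = -15
(a.b)^2 = (-15)^2 = 225
|rej|^2 = 26 - 225/17
= (442 - 225)/17
= 217/17
In lowest terms: 217/17


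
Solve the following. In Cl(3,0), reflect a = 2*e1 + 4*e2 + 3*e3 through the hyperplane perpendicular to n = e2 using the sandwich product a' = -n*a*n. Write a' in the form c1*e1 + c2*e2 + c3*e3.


Reflection formula: a' = -n*a*n, with n = e2 (unit vector, n^2 = 1).
For reflection through hyperplane perp to e2:
The component along e2 flips sign, others stay.
a = (2, 4, 3)
a' = (2, -4, 3)
a' = 2*e1 - 4*e2 + 3*e3


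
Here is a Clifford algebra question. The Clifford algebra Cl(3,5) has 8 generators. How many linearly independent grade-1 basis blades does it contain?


Number of grade-k basis blades in Cl(p,q) with n = p + q is C(n, k).
n = 3 + 5 = 8
C(8, 1) = 8! / (1! * 7!)
= 40320 / (1 * 5040)
= 8


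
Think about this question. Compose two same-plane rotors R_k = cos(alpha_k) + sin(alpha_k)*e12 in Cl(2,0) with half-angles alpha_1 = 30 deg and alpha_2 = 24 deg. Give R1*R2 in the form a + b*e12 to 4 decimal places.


Same-plane rotors commute and their half-angles add:
R1*R2 = cos(a1 + a2) + sin(a1 + a2)*e12.
a1 + a2 = 30 + 24 = 54 deg
cos(54 deg) = 0.5878
sin(54 deg) = 0.8090
R1*R2 = 0.5878 + 0.8090*e12


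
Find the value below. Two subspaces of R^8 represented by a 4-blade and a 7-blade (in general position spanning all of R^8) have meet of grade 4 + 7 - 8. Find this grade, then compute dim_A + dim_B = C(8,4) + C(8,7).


Meet grade = grade(A) + grade(B) - n
= 4 + 7 - 8 = 3
C(8,4) = 70
C(8,7) = 8
dim_A + dim_B = 70 + 8 = 78


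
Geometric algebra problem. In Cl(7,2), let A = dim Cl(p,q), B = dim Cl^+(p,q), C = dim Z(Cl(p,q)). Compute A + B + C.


n = 7 + 2 = 9
Total dim = 2^9 = 512
Even subalgebra dim = 2^8 = 256
n is odd, so center dim = 2
Sum = 512 + 256 + 2 = 770


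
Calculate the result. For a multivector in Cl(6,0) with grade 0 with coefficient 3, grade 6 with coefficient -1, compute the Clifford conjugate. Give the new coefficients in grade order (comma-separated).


Clifford conjugate sign for grade k: (-1)^(k(k+1)/2)
Grade 0: (-1)^(0*1/2) = (-1)^0 = 1, coeff 3 -> 3
Grade 6: (-1)^(6*7/2) = (-1)^21 = -1, coeff -1 -> 1
Conjugated coefficients: 3, 1


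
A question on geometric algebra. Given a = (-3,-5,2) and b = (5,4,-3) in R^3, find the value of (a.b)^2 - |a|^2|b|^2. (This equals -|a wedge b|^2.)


a . b = (-3)*5 + (-5)*4 + 2*(-3)
= -15 + (-20) + (-6) = -41
|a|^2 = (-3)^2 + (-5)^2 + 2^2 = 38
|b|^2 = 5^2 + 4^2 + (-3)^2 = 50
(a.b)^2 = (-41)^2 = 1681
|a|^2 * |b|^2 = 38 * 50 = 1900
Result = 1681 - 1900 = -219


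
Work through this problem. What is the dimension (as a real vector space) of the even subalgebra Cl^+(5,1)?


Even subalgebra dimension = 2^(n-1)
n = 5 + 1 = 6
2^(6 - 1) = 2^5 = 32
Verification: sum of C(6,k) for even k = 1 + 15 + 15 + 1 = 32
Result = 32


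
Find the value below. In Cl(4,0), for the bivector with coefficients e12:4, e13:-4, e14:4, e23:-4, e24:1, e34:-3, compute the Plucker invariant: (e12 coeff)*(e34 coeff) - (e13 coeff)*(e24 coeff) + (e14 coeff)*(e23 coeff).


Plucker relation: af - be + cd
a*f = 4*(-3) = -12
b*e = (-4)*1 = -4
c*d = 4*(-4) = -16
af - be + cd = -12 - (-4) + (-16)
= -24


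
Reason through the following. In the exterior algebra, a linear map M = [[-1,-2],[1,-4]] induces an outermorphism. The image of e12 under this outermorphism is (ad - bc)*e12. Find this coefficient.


The outermorphism of a linear map f sends e1^e2 to f(e1)^f(e2).
f(e1) = -1*e1 + 1*e2
f(e2) = -2*e1 - 4*e2
f(e1) ^ f(e2) = (-1*e1 + 1*e2) ^ (-2*e1 - 4*e2)
= (-1)*(-4)*e12 + 1*(-2)*e21
= (4 - (-2))*e12
= 6*e12
Coefficient = 6


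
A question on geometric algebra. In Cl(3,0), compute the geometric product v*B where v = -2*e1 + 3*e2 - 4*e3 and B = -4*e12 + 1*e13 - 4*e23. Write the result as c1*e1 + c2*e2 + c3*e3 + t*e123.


vB has grade-1 (vector) and grade-3 (trivector) parts: vB = (v _| B) + (v ^ B).
Vector part <vB>_1:
  e1: -v2*b12 - v3*b13 = -(3)*(-4) - (-4)*(1) = 16
  e2: v1*b12 - v3*b23 = (-2)*(-4) - (-4)*(-4) = -8
  e3: v1*b13 + v2*b23 = (-2)*(1) + (3)*(-4) = -14
Trivector part <vB>_3:
  e123: v1*b23 - v2*b13 + v3*b12 = (-2)*(-4) - (3)*(1) + (-4)*(-4) = 21
vB = 16*e1 - 8*e2 - 14*e3 + 21*e123


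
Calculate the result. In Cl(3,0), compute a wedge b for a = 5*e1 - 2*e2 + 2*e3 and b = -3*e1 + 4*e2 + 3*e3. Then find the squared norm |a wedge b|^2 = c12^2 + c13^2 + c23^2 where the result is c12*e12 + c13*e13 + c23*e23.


a wedge b = (a1*b2 - a2*b1)*e12 + (a1*b3 - a3*b1)*e13 + (a2*b3 - a3*b2)*e23
e12 coeff: 5*4 - (-2)*(-3) = 20 - 6 = 14
e13 coeff: 5*3 - 2*(-3) = 15 - (-6) = 21
e23 coeff: (-2)*3 - 2*4 = -6 - 8 = -14
|a wedge b|^2 = 14^2 + 21^2 + (-14)^2
= 196 + 441 + 196
= 833


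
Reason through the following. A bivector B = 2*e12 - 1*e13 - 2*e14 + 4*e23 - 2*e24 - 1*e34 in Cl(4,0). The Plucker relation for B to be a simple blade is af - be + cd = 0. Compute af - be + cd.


Plucker relation: af - be + cd
a*f = 2*(-1) = -2
b*e = (-1)*(-2) = 2
c*d = (-2)*4 = -8
af - be + cd = -2 - 2 + (-8)
= -12


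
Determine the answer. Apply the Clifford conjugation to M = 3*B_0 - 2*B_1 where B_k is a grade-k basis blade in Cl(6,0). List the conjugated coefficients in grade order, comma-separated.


Clifford conjugate sign for grade k: (-1)^(k(k+1)/2)
Grade 0: (-1)^(0*1/2) = (-1)^0 = 1, coeff 3 -> 3
Grade 1: (-1)^(1*2/2) = (-1)^1 = -1, coeff -2 -> 2
Conjugated coefficients: 3, 2


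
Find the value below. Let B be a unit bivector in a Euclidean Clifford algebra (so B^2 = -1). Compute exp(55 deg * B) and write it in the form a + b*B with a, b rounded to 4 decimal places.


For a unit bivector B with B^2 = -1, the exponential series gives
e^(theta*B) = cos(theta) + sin(theta)*B (the GA analogue of Euler's formula).
theta = 55 degrees = 0.959931 rad
cos(55 deg) = 0.5736
sin(55 deg) = 0.8192
exp(theta*B) = 0.5736 + 0.8192*B


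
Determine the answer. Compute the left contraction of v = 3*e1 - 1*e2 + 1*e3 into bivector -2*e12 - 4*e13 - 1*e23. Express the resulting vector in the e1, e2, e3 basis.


Left contraction v _| B = <vB>_1 (grade-1 part of the geometric product vB).
Using e1_|e12 = e2, e2_|e12 = -e1, e1_|e13 = e3, e3_|e13 = -e1, e2_|e23 = e3, e3_|e23 = -e2:
e1 coeff: -v2*b12 - v3*b13 = -(-1)*(-2) - (1)*(-4) = 2
e2 coeff: v1*b12 - v3*b23 = (3)*(-2) - (1)*(-1) = -5
e3 coeff: v1*b13 + v2*b23 = (3)*(-4) + (-1)*(-1) = -11
v _| B = 2*e1 - 5*e2 - 11*e3


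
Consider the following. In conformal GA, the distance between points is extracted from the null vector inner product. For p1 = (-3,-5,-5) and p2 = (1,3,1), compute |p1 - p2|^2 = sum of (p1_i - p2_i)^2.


p1 - p2 = (-4, -8, -6)
|p1 - p2|^2 = (-4)^2 + (-8)^2 + (-6)^2
= 16 + 64 + 36
= 116


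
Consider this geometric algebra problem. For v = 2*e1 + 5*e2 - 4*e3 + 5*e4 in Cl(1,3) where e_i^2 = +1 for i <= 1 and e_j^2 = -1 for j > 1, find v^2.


v^2 = sum of c_i^2 * e_i^2
Positive signature terms (e_i^2 = +1): 2^2 = 4
Negative signature terms (e_j^2 = -1): 5^2 + (-4)^2 + 5^2 = 66
v^2 = 4 - 66 = -62


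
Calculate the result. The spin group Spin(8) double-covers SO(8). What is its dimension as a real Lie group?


Spin(n) double-covers SO(n); both have Lie algebra so(n) of dimension n(n-1)/2.
n = 8
n(n-1) = 8 * 7 = 56
dim Spin(8) = 56/2 = 28


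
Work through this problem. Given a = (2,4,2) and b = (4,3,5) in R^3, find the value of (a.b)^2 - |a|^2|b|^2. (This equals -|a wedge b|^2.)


a . b = 2*4 + 4*3 + 2*5
= 8 + 12 + 10 = 30
|a|^2 = 2^2 + 4^2 + 2^2 = 24
|b|^2 = 4^2 + 3^2 + 5^2 = 50
(a.b)^2 = 30^2 = 900
|a|^2 * |b|^2 = 24 * 50 = 1200
Result = 900 - 1200 = -300


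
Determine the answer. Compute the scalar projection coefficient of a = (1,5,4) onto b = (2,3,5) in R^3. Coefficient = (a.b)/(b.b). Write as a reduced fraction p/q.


Projection coefficient = (a . b) / (b . b)
a . b = 1*2 + 5*3 + 4*5
= 2 + 15 + 20 = 37
b . b = 2^2 + 3^2 + 5^2
= 4 + 9 + 25 = 38
Coefficient = 37/38
In lowest terms: 37/38


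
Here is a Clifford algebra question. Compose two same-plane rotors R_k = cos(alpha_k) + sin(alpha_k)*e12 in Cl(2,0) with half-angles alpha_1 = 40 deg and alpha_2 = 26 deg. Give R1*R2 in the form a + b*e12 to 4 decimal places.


Same-plane rotors commute and their half-angles add:
R1*R2 = cos(a1 + a2) + sin(a1 + a2)*e12.
a1 + a2 = 40 + 26 = 66 deg
cos(66 deg) = 0.4067
sin(66 deg) = 0.9135
R1*R2 = 0.4067 + 0.9135*e12


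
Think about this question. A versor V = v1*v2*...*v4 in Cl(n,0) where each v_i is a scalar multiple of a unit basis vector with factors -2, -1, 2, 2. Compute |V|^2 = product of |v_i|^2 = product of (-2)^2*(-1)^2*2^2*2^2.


Each vector v_i has |v_i|^2 = s_i^2
Squared scales: (-2)^2 = 4, (-1)^2 = 1, 2^2 = 4, 2^2 = 4
|V|^2 = 4 * 1 * 4 * 4
= 64


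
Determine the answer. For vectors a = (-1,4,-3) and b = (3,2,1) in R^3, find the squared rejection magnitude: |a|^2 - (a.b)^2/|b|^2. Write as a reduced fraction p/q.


|a|^2 = (-1)^2 + 4^2 + (-3)^2 = 26
|b|^2 = 3^2 + 2^2 + 1^2 = 14
a . b = (-1)*3 + 4*2 + (-3)*1 = 2
(a.b)^2 = 2^2 = 4
|rej|^2 = 26 - 4/14
= (364 - 4)/14
= 360/14
In lowest terms: 180/7


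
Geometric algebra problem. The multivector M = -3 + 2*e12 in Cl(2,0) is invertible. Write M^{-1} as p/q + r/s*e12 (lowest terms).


M = -3 + 2*e12, where e12^2 = -1.
Since M commutes with its reverse ~M = a - b*e12, M * ~M = a^2 - b^2*e12^2 = a^2 + b^2.
So M^{-1} = ~M / (a^2 + b^2) = (a - b*e12)/(a^2 + b^2).
a^2 + b^2 = 9 + 4 = 13
Scalar part = -3/13 = -3/13
Bivector coeff = -2/13 = -2/13
M^{-1} = -3/13 - 2/13*e12
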